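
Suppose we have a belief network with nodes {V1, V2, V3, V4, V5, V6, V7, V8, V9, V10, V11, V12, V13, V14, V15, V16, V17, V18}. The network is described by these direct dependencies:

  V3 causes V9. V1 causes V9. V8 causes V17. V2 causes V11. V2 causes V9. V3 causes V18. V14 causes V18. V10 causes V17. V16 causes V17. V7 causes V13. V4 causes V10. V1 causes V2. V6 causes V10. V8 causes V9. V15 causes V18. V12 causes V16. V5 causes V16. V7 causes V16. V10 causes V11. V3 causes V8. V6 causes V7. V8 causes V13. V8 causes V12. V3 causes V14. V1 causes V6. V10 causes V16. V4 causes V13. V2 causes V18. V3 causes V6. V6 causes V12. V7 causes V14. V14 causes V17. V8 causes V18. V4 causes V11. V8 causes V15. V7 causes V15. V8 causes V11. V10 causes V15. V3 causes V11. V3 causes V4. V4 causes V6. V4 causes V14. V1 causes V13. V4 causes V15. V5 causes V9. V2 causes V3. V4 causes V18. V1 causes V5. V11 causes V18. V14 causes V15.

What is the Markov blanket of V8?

{V1, V2, V3, V4, V5, V6, V7, V9, V10, V11, V12, V13, V14, V15, V16, V17, V18}

Pa(V8) = {V3}.
Children of V8: V9, V11, V12, V13, V15, V17, V18.
Other parents of V8's children:
  V9: V1, V2, V3, V5
  V11: V2, V3, V4, V10
  V12: V6
  V13: V1, V4, V7
  V15: V4, V7, V10, V14
  V17: V10, V14, V16
  V18: V2, V3, V4, V11, V14, V15
So the Markov blanket of V8 is {V1, V2, V3, V4, V5, V6, V7, V9, V10, V11, V12, V13, V14, V15, V16, V17, V18}.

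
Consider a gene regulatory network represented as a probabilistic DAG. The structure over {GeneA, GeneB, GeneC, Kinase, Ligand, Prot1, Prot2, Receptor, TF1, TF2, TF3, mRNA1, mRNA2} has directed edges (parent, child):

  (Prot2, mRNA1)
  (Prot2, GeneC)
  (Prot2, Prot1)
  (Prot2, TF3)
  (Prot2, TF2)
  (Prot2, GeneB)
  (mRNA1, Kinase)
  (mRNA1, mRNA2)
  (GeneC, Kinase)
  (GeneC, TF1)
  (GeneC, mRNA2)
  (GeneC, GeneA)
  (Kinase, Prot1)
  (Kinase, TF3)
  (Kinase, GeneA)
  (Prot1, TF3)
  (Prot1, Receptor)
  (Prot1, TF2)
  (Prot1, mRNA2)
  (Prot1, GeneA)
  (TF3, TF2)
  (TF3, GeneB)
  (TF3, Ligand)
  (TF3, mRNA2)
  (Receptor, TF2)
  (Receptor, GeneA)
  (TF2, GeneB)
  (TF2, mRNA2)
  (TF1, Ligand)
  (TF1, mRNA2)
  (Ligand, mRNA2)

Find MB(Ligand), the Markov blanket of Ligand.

Ligand's parents: TF1, TF3.
Ligand's children: mRNA2.
Co-parents of Ligand (other parents of its children):
  mRNA2 also has parents GeneC, Prot1, TF1, TF2, TF3, mRNA1.
So the Markov blanket of Ligand is {GeneC, Prot1, TF1, TF2, TF3, mRNA1, mRNA2}.

{GeneC, Prot1, TF1, TF2, TF3, mRNA1, mRNA2}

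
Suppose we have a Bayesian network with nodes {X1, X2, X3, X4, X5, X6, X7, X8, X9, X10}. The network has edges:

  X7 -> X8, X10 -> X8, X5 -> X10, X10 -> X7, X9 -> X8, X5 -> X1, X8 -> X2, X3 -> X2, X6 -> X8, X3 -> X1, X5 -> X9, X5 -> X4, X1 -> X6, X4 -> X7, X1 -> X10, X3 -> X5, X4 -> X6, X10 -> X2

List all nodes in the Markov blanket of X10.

By definition, MB(X10) is built from X10's parents, X10's children, and the co-parents of X10.
Children of X10: X2, X7, X8.
X10 has parents X1, X5.
Other parents of X10's children:
  X7's other parent is X4.
  X8's other parents are X6, X7, X9.
  parents(X2) \ {X10} = {X3, X8}.
Taking the union gives {X1, X2, X3, X4, X5, X6, X7, X8, X9}.

{X1, X2, X3, X4, X5, X6, X7, X8, X9}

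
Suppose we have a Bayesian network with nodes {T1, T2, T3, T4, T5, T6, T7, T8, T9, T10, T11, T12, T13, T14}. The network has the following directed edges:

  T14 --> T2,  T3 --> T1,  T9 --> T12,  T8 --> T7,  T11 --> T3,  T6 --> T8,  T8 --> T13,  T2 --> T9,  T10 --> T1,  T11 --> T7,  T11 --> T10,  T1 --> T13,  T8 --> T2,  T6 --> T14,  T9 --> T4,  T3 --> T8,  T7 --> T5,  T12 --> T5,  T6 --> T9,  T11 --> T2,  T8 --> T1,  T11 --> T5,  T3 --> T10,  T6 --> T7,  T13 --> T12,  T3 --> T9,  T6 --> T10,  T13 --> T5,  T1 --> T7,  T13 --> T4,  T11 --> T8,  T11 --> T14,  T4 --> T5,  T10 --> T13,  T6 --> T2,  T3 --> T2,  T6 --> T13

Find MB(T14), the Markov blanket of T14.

The Markov blanket of a node is its parents, its children, and the other parents of its children.
T14 has child T2.
T14 has parents T6, T11.
For each child, the remaining parents (spouses of T14):
  T2's other parents are T3, T6, T8, T11.
Union: {T6, T11} ∪ {T2} ∪ {T3, T6, T8, T11} = {T2, T3, T6, T8, T11}.

{T2, T3, T6, T8, T11}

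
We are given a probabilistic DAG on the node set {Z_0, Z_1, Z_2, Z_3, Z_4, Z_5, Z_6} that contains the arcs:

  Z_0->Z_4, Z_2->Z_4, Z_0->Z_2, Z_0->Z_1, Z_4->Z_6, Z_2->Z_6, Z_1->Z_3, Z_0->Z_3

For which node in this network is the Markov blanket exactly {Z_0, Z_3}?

Z_1

The target node must have every member of {Z_0, Z_3} as a parent, child, or co-parent, and no others.
Parents of Z_1: Z_0; children: Z_3; co-parents: Z_0.
These exactly cover the given set, so the node is Z_1.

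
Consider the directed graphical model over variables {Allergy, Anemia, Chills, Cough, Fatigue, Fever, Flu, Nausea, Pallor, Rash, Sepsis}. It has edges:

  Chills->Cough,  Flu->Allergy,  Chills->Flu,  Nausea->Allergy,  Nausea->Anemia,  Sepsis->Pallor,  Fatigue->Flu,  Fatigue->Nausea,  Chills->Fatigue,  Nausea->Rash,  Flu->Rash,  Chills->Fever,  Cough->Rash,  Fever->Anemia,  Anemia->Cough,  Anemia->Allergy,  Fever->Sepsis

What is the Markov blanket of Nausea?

{Allergy, Anemia, Cough, Fatigue, Fever, Flu, Rash}

Nausea's parents: Fatigue.
Nausea has children Allergy, Anemia, Rash.
Other parents of Nausea's children:
  Anemia also has parent Fever.
  parents(Allergy) \ {Nausea} = {Anemia, Flu}.
  parents(Rash) \ {Nausea} = {Cough, Flu}.
MB(Nausea) = {Allergy, Anemia, Cough, Fatigue, Fever, Flu, Rash}.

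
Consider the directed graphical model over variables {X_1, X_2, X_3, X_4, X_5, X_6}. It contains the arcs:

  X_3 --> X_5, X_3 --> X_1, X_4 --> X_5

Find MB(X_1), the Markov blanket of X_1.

A node's Markov blanket = Pa ∪ Ch ∪ (parents of Ch other than the node itself).
X_1's parents: X_3.
X_1's children: none.
With no children, X_1 has no spouses; the co-parent set is empty.
Taking the union gives {X_3}.

{X_3}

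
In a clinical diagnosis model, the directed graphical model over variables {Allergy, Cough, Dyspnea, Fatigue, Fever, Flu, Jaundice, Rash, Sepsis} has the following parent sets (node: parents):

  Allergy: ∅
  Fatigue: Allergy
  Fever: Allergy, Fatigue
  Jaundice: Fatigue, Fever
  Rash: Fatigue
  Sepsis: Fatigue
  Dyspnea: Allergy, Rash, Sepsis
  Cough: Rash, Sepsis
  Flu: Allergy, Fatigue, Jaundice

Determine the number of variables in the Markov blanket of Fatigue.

6

Parents of Fatigue: Allergy.
Children of Fatigue: Fever, Flu, Jaundice, Rash, Sepsis.
Other parents of Fatigue's children:
  parents(Fever) \ {Fatigue} = {Allergy}.
  Jaundice's other parent is Fever.
  Rash: no additional parents.
  Sepsis has no other parent.
  Flu also has parents Allergy, Jaundice.
MB(Fatigue) = {Allergy, Fever, Flu, Jaundice, Rash, Sepsis}, which has 6 nodes.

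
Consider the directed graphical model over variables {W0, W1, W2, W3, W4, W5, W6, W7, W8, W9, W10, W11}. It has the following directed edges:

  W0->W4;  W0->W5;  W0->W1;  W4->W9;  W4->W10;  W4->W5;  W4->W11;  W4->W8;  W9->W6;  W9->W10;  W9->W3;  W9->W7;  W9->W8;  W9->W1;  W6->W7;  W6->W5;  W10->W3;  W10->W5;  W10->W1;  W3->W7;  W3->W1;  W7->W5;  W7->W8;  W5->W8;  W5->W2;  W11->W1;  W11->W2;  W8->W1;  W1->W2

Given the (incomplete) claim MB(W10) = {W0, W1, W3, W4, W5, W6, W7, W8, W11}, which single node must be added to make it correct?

W9

Parents of W10: W4, W9.
Children of W10: W1, W3, W5.
For each child, the remaining parents (spouses of W10):
  W3's other parent is W9.
  W5 also has parents W0, W4, W6, W7.
  W1's other parents are W0, W3, W8, W9, W11.
MB(W10) = {W0, W1, W3, W4, W5, W6, W7, W8, W9, W11}.
Comparing with the claimed set, W9 is missing.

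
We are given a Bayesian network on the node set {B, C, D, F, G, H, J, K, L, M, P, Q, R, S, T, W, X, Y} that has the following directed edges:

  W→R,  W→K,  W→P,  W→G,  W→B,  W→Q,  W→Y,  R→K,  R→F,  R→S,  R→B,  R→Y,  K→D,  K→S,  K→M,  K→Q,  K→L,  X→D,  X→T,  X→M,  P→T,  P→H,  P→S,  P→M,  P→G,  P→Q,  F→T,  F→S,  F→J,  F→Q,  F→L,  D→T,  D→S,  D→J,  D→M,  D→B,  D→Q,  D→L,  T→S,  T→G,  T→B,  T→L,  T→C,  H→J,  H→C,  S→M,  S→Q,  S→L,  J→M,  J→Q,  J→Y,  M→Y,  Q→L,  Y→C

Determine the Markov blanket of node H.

Parents of H: P.
Ch(H) = {C, J}.
Co-parents of H (other parents of its children):
  parents(J) \ {H} = {D, F}.
  C also has parents T, Y.
Union: {P} ∪ {C, J} ∪ {D, F, T, Y} = {C, D, F, J, P, T, Y}.

{C, D, F, J, P, T, Y}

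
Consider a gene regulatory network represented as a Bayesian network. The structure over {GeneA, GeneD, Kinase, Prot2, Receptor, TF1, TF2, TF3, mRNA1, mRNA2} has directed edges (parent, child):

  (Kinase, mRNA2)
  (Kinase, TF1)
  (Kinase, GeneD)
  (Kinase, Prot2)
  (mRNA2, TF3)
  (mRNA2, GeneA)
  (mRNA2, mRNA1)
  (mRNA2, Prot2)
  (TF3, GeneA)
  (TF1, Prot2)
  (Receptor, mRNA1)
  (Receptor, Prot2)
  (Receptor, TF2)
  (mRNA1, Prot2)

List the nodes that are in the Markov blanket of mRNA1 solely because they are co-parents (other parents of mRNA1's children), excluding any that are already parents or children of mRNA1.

{Kinase, TF1}

Children of mRNA1: Prot2.
  Prot2's other parents are Kinase, Receptor, TF1, mRNA2.
Excluding nodes already adjacent to mRNA1 (Prot2, Receptor, mRNA2), the co-parent-only contribution is {Kinase, TF1}.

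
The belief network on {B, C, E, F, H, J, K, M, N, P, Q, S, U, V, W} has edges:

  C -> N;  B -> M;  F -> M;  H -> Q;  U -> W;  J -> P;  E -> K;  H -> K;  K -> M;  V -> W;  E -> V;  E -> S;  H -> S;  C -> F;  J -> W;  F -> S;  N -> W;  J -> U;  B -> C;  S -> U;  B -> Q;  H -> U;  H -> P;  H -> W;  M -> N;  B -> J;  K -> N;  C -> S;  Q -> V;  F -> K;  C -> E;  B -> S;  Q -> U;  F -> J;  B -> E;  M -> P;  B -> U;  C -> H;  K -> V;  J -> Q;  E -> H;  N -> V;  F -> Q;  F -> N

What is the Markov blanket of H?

H has parents C, E.
H's children: K, P, Q, S, U, W.
Parents of each child, excluding H:
  parents(K) \ {H} = {E, F}.
  P also has parents J, M.
  parents(Q) \ {H} = {B, F, J}.
  S's other parents are B, C, E, F.
  U also has parents B, J, Q, S.
  parents(W) \ {H} = {J, N, U, V}.
Taking the union gives {B, C, E, F, J, K, M, N, P, Q, S, U, V, W}.

{B, C, E, F, J, K, M, N, P, Q, S, U, V, W}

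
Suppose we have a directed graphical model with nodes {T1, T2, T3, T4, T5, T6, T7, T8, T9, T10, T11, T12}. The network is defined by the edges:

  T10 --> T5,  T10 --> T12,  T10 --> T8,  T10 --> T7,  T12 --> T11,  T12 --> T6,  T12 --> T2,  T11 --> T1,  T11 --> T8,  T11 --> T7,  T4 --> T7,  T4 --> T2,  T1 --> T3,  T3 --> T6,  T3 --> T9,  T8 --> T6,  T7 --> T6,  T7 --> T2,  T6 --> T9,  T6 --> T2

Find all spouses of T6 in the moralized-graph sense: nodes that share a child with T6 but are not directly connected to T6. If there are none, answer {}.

Children of T6: T2, T9.
  T9 also has parent T3.
  parents(T2) \ {T6} = {T4, T7, T12}.
Excluding nodes already adjacent to T6 (T2, T3, T7, T8, T9, T12), the co-parent-only contribution is {T4}.

{T4}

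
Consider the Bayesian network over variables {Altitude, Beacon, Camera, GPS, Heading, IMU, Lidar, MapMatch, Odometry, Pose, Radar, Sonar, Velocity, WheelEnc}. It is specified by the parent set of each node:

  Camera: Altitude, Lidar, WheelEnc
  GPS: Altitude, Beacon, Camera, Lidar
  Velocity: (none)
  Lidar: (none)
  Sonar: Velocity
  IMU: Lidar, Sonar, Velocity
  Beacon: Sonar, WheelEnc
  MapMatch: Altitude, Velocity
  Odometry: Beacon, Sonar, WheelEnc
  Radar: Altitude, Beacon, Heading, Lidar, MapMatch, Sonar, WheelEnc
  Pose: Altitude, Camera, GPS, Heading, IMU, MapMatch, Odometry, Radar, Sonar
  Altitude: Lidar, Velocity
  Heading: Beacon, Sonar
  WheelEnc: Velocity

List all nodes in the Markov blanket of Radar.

A node's Markov blanket = Pa ∪ Ch ∪ (parents of Ch other than the node itself).
Radar has parents Altitude, Beacon, Heading, Lidar, MapMatch, Sonar, WheelEnc.
Ch(Radar) = {Pose}.
Parents of each child, excluding Radar:
  parents(Pose) \ {Radar} = {Altitude, Camera, GPS, Heading, IMU, MapMatch, Odometry, Sonar}.
MB(Radar) = {Altitude, Beacon, Camera, GPS, Heading, IMU, Lidar, MapMatch, Odometry, Pose, Sonar, WheelEnc}.

{Altitude, Beacon, Camera, GPS, Heading, IMU, Lidar, MapMatch, Odometry, Pose, Sonar, WheelEnc}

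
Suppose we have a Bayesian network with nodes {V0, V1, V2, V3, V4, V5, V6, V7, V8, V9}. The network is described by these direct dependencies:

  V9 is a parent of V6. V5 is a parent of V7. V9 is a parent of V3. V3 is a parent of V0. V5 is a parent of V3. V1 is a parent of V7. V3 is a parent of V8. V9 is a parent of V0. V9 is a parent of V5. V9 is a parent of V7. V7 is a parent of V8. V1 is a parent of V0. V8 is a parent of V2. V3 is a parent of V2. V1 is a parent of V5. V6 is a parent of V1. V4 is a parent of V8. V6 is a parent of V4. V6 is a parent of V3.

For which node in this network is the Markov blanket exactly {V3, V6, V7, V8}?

V4

The target node must have every member of {V3, V6, V7, V8} as a parent, child, or co-parent, and no others.
Parents of V4: V6; children: V8; co-parents: V3, V7.
These exactly cover the given set, so the node is V4.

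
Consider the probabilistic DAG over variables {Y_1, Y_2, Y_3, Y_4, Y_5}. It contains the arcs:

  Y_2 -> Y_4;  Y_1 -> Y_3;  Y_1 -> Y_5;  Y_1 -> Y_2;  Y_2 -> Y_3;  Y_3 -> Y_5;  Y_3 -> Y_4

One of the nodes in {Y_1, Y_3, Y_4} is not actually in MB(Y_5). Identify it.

By definition, MB(Y_5) is built from Y_5's parents, Y_5's children, and the co-parents of Y_5.
Y_5's parents: Y_1, Y_3.
Children of Y_5: none.
With no children, Y_5 has no spouses; the co-parent set is empty.
MB(Y_5) = {Y_1, Y_3}.
Y_4 is neither a parent, child, nor co-parent of Y_5, so it does not belong.

Y_4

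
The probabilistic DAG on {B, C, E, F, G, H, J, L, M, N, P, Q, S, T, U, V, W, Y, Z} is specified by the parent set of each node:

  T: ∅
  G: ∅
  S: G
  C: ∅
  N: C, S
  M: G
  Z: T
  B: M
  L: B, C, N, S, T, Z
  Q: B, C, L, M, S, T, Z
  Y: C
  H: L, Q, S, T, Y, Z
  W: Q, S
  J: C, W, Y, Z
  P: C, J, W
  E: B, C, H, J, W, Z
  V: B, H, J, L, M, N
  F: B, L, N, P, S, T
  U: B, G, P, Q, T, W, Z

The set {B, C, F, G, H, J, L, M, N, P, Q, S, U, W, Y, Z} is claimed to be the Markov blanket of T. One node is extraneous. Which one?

J

T has children F, H, L, Q, U, Z.
Parents of T: none.
Co-parents of T (other parents of its children):
  Z: no additional parents.
  L also has parents B, C, N, S, Z.
  Q also has parents B, C, L, M, S, Z.
  H's other parents are L, Q, S, Y, Z.
  F's other parents are B, L, N, P, S.
  parents(U) \ {T} = {B, G, P, Q, W, Z}.
MB(T) = {B, C, F, G, H, L, M, N, P, Q, S, U, W, Y, Z}.
J is neither a parent, child, nor co-parent of T, so it does not belong.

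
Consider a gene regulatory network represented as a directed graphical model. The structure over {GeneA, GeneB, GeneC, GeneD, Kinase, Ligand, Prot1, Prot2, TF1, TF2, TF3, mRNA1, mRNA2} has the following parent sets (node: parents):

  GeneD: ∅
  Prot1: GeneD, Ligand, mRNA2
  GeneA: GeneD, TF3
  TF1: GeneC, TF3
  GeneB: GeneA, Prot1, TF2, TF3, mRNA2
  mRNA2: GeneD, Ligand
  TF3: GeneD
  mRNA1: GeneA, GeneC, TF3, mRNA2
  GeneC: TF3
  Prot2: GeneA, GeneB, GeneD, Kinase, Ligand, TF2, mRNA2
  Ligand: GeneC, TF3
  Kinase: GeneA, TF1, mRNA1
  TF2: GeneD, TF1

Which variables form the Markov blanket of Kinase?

Kinase has parents GeneA, TF1, mRNA1.
Kinase has child Prot2.
For each child, the remaining parents (spouses of Kinase):
  parents(Prot2) \ {Kinase} = {GeneA, GeneB, GeneD, Ligand, TF2, mRNA2}.
Taking the union gives {GeneA, GeneB, GeneD, Ligand, Prot2, TF1, TF2, mRNA1, mRNA2}.

{GeneA, GeneB, GeneD, Ligand, Prot2, TF1, TF2, mRNA1, mRNA2}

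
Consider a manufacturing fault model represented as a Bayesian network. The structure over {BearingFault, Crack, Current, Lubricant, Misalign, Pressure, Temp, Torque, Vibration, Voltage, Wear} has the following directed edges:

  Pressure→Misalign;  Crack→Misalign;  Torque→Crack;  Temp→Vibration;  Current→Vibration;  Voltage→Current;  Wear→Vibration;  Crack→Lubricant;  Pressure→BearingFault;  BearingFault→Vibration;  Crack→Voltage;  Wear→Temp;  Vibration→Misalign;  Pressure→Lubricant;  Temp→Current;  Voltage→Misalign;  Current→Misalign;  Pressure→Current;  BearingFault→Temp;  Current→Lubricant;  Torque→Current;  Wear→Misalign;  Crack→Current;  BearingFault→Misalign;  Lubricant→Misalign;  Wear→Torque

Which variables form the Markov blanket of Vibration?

{BearingFault, Crack, Current, Lubricant, Misalign, Pressure, Temp, Voltage, Wear}

Recall MB(v) = parents ∪ children ∪ spouses, where spouses are the other parents of v's children.
Children of Vibration: Misalign.
Parents of Vibration: BearingFault, Current, Temp, Wear.
Parents of each child, excluding Vibration:
  Misalign: BearingFault, Crack, Current, Lubricant, Pressure, Voltage, Wear
So the Markov blanket of Vibration is {BearingFault, Crack, Current, Lubricant, Misalign, Pressure, Temp, Voltage, Wear}.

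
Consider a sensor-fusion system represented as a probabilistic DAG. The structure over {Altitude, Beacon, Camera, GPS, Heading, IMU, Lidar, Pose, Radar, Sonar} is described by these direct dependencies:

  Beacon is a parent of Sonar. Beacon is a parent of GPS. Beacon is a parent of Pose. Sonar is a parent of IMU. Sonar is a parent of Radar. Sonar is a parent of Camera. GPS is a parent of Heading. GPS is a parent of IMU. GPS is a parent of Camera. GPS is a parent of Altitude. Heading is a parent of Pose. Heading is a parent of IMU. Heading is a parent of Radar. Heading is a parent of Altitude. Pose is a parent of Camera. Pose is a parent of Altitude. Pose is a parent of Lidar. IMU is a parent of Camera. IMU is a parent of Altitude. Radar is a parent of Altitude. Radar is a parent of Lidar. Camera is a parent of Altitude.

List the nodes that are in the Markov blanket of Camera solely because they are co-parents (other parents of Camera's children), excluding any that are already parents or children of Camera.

{Heading, Radar}

Children of Camera: Altitude.
  parents(Altitude) \ {Camera} = {GPS, Heading, IMU, Pose, Radar}.
Excluding nodes already adjacent to Camera (Altitude, GPS, IMU, Pose, Sonar), the co-parent-only contribution is {Heading, Radar}.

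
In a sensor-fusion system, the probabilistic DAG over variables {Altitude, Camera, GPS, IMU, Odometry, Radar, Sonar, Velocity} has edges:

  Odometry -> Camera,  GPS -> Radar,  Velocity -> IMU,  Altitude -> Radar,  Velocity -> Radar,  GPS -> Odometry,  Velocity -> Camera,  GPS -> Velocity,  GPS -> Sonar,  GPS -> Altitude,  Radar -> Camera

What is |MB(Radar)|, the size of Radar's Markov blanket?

5

Pa(Radar) = {Altitude, GPS, Velocity}.
Radar has child Camera.
Parents of each child, excluding Radar:
  parents(Camera) \ {Radar} = {Odometry, Velocity}.
MB(Radar) = {Altitude, Camera, GPS, Odometry, Velocity}, which has 5 nodes.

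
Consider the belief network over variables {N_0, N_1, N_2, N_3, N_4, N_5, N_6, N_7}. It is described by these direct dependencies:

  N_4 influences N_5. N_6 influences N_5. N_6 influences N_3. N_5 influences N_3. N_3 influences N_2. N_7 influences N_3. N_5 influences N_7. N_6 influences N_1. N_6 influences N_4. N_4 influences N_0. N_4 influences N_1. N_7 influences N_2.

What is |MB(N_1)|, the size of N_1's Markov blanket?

2

The Markov blanket of a node is its parents, its children, and the other parents of its children.
N_1 has no children.
Pa(N_1) = {N_4, N_6}.
With no children, N_1 has no spouses; the co-parent set is empty.
MB(N_1) = {N_4, N_6}, which has 2 nodes.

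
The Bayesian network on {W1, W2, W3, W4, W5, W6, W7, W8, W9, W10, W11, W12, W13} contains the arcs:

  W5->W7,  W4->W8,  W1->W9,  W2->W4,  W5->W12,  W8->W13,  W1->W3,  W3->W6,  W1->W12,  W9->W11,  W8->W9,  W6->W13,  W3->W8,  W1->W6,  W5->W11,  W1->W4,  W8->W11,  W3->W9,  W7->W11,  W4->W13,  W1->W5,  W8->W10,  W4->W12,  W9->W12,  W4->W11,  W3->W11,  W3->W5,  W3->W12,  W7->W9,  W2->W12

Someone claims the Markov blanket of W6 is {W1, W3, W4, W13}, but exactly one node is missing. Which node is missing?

W8

W6's parents: W1, W3.
Children of W6: W13.
For each child, the remaining parents (spouses of W6):
  W13: W4, W8
MB(W6) = {W1, W3, W4, W8, W13}.
Comparing with the claimed set, W8 is missing.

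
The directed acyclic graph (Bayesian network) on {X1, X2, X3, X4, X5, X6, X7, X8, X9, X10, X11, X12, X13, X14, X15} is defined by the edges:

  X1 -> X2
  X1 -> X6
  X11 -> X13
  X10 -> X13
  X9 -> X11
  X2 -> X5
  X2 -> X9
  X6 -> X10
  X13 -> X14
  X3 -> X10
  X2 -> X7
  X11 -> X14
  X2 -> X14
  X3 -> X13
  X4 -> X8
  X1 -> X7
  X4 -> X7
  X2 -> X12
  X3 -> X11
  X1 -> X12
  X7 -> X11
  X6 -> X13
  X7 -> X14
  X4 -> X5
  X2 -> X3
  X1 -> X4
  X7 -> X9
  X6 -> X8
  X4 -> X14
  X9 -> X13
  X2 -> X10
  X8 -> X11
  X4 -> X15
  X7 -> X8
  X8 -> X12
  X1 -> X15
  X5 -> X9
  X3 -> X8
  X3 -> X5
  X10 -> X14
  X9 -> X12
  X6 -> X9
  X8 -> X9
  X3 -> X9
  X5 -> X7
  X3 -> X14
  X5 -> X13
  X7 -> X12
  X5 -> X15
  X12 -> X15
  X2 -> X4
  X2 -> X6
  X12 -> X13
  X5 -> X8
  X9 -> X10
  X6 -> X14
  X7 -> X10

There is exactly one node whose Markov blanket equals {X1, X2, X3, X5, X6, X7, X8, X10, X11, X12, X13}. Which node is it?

The target node must have every member of {X1, X2, X3, X5, X6, X7, X8, X10, X11, X12, X13} as a parent, child, or co-parent, and no others.
Parents of X9: X2, X3, X5, X6, X7, X8; children: X10, X11, X12, X13; co-parents: X1, X2, X3, X5, X6, X7, X8, X10, X11, X12.
These exactly cover the given set, so the node is X9.

X9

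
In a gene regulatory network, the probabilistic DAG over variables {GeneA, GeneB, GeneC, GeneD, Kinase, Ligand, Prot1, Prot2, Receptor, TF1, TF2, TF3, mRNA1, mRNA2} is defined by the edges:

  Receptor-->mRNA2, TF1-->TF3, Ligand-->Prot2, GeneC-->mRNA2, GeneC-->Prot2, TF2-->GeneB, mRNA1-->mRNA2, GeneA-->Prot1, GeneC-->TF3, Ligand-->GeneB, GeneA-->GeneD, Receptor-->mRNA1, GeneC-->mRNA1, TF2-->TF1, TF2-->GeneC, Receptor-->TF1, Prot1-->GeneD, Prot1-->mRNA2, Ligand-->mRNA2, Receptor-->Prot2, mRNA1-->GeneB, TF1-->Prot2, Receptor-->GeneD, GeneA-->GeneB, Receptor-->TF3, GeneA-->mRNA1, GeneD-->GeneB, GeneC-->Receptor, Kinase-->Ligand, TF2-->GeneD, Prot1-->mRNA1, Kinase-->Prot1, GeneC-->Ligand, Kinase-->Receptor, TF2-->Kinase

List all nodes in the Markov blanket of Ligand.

Ch(Ligand) = {GeneB, Prot2, mRNA2}.
Ligand's parents: GeneC, Kinase.
Other parents of Ligand's children:
  parents(mRNA2) \ {Ligand} = {GeneC, Prot1, Receptor, mRNA1}.
  Prot2 also has parents GeneC, Receptor, TF1.
  GeneB's other parents are GeneA, GeneD, TF2, mRNA1.
So the Markov blanket of Ligand is {GeneA, GeneB, GeneC, GeneD, Kinase, Prot1, Prot2, Receptor, TF1, TF2, mRNA1, mRNA2}.

{GeneA, GeneB, GeneC, GeneD, Kinase, Prot1, Prot2, Receptor, TF1, TF2, mRNA1, mRNA2}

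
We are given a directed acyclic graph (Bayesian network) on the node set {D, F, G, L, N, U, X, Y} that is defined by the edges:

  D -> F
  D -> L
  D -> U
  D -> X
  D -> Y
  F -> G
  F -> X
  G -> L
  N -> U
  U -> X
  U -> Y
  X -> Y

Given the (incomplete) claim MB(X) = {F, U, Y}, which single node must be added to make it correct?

Parents of X: D, F, U.
X's children: Y.
For each child, the remaining parents (spouses of X):
  Y also has parents D, U.
MB(X) = {D, F, U, Y}.
Comparing with the claimed set, D is missing.

D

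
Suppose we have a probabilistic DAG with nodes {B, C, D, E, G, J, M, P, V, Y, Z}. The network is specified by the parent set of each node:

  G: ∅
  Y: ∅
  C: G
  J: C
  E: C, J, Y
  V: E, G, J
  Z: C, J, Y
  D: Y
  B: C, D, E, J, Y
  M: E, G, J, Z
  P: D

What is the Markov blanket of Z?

A node's Markov blanket = Pa ∪ Ch ∪ (parents of Ch other than the node itself).
Pa(Z) = {C, J, Y}.
Children of Z: M.
For each child, the remaining parents (spouses of Z):
  M: E, G, J
So the Markov blanket of Z is {C, E, G, J, M, Y}.

{C, E, G, J, M, Y}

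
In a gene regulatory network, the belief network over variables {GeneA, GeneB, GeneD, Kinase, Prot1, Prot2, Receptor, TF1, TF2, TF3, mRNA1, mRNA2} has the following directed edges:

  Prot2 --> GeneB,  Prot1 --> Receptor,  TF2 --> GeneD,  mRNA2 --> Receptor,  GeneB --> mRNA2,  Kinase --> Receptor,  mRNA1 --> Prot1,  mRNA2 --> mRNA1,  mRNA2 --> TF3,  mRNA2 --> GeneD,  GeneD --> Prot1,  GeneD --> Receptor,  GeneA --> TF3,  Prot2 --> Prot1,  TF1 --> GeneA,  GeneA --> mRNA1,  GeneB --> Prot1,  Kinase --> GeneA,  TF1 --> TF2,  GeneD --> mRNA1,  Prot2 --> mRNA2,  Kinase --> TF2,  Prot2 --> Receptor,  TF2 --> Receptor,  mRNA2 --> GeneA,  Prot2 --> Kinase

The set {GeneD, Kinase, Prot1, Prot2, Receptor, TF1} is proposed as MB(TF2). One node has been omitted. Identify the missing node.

By definition, MB(TF2) is built from TF2's parents, TF2's children, and the co-parents of TF2.
TF2's parents: Kinase, TF1.
Ch(TF2) = {GeneD, Receptor}.
Co-parents of TF2 (other parents of its children):
  GeneD: mRNA2
  Receptor: GeneD, Kinase, Prot1, Prot2, mRNA2
MB(TF2) = {GeneD, Kinase, Prot1, Prot2, Receptor, TF1, mRNA2}.
Comparing with the claimed set, mRNA2 is missing.

mRNA2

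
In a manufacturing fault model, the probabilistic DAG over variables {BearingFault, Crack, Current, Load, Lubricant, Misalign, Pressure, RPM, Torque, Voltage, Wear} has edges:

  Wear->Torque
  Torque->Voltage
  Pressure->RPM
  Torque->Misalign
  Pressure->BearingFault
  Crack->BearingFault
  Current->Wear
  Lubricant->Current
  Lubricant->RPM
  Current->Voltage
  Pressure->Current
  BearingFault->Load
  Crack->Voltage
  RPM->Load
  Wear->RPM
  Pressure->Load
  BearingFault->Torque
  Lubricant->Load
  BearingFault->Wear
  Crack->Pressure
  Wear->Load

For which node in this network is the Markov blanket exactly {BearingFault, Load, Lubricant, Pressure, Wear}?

RPM

The target node must have every member of {BearingFault, Load, Lubricant, Pressure, Wear} as a parent, child, or co-parent, and no others.
Parents of RPM: Lubricant, Pressure, Wear; children: Load; co-parents: BearingFault, Lubricant, Pressure, Wear.
These exactly cover the given set, so the node is RPM.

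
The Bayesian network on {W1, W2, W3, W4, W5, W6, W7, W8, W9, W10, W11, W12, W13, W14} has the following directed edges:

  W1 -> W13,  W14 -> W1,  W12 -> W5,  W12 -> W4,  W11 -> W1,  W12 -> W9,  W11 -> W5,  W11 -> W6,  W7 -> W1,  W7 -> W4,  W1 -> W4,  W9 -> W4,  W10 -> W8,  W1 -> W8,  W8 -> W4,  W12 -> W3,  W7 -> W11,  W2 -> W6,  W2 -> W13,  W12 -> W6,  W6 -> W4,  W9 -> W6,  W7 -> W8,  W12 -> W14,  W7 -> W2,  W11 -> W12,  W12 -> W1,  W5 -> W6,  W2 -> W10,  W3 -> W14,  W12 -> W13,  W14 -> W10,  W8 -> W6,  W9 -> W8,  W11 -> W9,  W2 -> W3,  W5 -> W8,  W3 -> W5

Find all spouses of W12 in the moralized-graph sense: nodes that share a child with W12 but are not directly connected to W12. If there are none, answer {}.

{W2, W7, W8}

Children of W12: W1, W3, W4, W5, W6, W9, W13, W14.
  W3's other parent is W2.
  W5's other parents are W3, W11.
  W14 also has parent W3.
  W1's other parents are W7, W11, W14.
  W9 also has parent W11.
  parents(W13) \ {W12} = {W1, W2}.
  parents(W6) \ {W12} = {W2, W5, W8, W9, W11}.
  W4 also has parents W1, W6, W7, W8, W9.
Excluding nodes already adjacent to W12 (W1, W3, W4, W5, W6, W9, W11, W13, W14), the co-parent-only contribution is {W2, W7, W8}.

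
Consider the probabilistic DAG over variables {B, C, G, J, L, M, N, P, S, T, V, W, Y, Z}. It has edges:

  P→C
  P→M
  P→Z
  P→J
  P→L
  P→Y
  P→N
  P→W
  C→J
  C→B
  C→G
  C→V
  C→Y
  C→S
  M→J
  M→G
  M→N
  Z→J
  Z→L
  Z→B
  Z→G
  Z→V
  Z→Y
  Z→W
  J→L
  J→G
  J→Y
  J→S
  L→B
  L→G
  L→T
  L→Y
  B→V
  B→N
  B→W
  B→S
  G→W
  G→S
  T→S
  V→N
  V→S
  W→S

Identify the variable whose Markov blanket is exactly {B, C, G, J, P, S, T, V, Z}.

W

The target node must have every member of {B, C, G, J, P, S, T, V, Z} as a parent, child, or co-parent, and no others.
Parents of W: B, G, P, Z; children: S; co-parents: B, C, G, J, T, V.
These exactly cover the given set, so the node is W.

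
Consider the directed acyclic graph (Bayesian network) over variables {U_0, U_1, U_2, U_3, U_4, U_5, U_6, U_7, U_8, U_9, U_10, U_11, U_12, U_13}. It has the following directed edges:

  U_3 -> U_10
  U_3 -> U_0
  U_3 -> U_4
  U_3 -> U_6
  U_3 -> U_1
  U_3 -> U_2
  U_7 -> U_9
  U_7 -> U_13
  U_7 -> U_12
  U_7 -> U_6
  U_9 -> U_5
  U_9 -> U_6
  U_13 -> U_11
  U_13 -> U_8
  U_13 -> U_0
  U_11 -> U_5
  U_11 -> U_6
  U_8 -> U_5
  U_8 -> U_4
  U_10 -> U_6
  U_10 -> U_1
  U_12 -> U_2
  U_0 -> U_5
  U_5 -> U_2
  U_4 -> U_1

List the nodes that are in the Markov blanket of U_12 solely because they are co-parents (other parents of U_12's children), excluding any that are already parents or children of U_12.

Children of U_12: U_2.
  U_2's other parents are U_3, U_5.
Excluding nodes already adjacent to U_12 (U_2, U_7), the co-parent-only contribution is {U_3, U_5}.

{U_3, U_5}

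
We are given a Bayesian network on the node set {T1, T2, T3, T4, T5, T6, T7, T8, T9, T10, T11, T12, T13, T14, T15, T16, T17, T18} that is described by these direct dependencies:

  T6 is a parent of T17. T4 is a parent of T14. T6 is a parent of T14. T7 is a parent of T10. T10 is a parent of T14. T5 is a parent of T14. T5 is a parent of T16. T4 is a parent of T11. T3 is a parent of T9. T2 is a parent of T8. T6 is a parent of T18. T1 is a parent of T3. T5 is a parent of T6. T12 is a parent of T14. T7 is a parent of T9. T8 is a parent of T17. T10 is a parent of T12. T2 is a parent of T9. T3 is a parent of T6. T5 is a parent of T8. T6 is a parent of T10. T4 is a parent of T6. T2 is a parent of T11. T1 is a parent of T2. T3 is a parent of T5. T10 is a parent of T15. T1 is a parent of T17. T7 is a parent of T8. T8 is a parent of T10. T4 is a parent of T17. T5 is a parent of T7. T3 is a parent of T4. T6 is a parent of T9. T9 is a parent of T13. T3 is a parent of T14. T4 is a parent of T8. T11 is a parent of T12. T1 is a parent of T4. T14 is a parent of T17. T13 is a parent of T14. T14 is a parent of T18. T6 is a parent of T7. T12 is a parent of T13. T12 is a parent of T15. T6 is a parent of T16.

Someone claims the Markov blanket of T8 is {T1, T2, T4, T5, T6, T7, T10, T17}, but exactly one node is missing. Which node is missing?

T14

Pa(T8) = {T2, T4, T5, T7}.
T8 has children T10, T17.
Parents of each child, excluding T8:
  T10: T6, T7
  T17: T1, T4, T6, T14
MB(T8) = {T1, T2, T4, T5, T6, T7, T10, T14, T17}.
Comparing with the claimed set, T14 is missing.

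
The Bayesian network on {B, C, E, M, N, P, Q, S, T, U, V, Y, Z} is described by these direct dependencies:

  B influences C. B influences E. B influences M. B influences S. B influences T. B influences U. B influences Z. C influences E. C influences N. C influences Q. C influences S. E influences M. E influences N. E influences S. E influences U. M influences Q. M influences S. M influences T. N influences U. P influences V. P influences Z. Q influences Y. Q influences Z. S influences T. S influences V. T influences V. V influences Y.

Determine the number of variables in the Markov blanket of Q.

Ch(Q) = {Y, Z}.
Q's parents: C, M.
Co-parents of Q (other parents of its children):
  Y also has parent V.
  Z also has parents B, P.
MB(Q) = {B, C, M, P, V, Y, Z}, which has 7 nodes.

7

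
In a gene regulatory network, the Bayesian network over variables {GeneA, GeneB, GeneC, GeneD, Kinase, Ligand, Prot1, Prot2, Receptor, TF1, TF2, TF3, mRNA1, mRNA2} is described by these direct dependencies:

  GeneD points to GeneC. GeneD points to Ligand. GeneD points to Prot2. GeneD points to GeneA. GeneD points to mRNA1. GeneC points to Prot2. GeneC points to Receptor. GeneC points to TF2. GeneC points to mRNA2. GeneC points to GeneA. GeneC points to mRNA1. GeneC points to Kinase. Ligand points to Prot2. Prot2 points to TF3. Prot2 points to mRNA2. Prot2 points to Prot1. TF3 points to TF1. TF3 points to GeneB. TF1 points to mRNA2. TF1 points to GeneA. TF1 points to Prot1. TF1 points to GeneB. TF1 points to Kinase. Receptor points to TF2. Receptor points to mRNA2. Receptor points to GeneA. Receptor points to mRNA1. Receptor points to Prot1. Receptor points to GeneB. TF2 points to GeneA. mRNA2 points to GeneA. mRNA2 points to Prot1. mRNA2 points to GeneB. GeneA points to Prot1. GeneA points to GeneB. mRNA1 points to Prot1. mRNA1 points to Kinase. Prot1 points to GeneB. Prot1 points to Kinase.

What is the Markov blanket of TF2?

Recall MB(v) = parents ∪ children ∪ spouses, where spouses are the other parents of v's children.
Parents of TF2: GeneC, Receptor.
TF2's children: GeneA.
Parents of each child, excluding TF2:
  GeneA: GeneC, GeneD, Receptor, TF1, mRNA2
MB(TF2) = {GeneA, GeneC, GeneD, Receptor, TF1, mRNA2}.

{GeneA, GeneC, GeneD, Receptor, TF1, mRNA2}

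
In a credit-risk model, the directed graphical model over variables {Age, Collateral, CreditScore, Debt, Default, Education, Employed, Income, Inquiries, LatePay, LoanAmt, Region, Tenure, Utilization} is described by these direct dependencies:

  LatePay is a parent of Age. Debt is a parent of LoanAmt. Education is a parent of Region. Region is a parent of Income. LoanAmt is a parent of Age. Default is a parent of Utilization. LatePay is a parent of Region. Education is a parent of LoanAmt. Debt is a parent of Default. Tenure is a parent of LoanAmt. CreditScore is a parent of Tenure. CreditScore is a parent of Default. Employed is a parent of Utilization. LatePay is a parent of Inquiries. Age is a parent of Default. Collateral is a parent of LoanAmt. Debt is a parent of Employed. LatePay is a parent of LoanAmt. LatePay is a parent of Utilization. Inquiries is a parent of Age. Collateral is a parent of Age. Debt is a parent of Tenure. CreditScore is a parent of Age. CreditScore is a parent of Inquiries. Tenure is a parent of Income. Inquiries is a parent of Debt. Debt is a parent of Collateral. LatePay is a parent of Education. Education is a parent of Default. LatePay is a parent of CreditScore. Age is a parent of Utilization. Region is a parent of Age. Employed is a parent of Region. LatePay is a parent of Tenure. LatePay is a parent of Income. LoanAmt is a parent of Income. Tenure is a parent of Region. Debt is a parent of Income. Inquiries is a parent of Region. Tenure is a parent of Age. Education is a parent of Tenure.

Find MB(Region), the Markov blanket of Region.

{Age, Collateral, CreditScore, Debt, Education, Employed, Income, Inquiries, LatePay, LoanAmt, Tenure}

Parents of Region: Education, Employed, Inquiries, LatePay, Tenure.
Ch(Region) = {Age, Income}.
Other parents of Region's children:
  parents(Income) \ {Region} = {Debt, LatePay, LoanAmt, Tenure}.
  parents(Age) \ {Region} = {Collateral, CreditScore, Inquiries, LatePay, LoanAmt, Tenure}.
So the Markov blanket of Region is {Age, Collateral, CreditScore, Debt, Education, Employed, Income, Inquiries, LatePay, LoanAmt, Tenure}.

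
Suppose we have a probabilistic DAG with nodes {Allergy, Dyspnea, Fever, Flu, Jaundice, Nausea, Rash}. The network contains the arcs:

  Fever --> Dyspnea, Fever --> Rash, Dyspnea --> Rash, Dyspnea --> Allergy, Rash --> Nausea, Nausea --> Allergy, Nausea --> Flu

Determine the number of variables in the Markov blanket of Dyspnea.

4

The Markov blanket of a node is its parents, its children, and the other parents of its children.
Dyspnea has parent Fever.
Dyspnea has children Allergy, Rash.
For each child, the remaining parents (spouses of Dyspnea):
  Rash also has parent Fever.
  Allergy also has parent Nausea.
MB(Dyspnea) = {Allergy, Fever, Nausea, Rash}, which has 4 nodes.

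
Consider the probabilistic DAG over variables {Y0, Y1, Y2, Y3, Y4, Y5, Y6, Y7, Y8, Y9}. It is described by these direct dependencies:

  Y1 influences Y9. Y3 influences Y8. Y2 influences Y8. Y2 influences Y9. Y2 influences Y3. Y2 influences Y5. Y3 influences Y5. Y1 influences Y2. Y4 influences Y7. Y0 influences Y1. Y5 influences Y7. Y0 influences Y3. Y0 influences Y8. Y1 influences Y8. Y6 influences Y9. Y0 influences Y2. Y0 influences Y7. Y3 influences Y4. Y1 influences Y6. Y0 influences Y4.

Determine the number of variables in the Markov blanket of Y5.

5

Parents of Y5: Y2, Y3.
Y5 has child Y7.
For each child, the remaining parents (spouses of Y5):
  Y7's other parents are Y0, Y4.
MB(Y5) = {Y0, Y2, Y3, Y4, Y7}, which has 5 nodes.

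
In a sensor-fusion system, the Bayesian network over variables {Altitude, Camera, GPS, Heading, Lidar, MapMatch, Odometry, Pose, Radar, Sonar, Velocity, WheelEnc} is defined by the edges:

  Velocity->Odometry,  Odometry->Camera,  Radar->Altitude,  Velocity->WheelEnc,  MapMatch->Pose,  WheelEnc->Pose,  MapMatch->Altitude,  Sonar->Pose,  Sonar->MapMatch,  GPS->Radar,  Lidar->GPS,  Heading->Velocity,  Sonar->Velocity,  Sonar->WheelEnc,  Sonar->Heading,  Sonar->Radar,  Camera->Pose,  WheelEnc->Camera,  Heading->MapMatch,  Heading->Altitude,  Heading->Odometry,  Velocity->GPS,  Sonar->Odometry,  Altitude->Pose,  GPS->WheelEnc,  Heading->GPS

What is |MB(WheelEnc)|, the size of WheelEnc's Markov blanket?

8

By definition, MB(WheelEnc) is built from WheelEnc's parents, WheelEnc's children, and the co-parents of WheelEnc.
Parents of WheelEnc: GPS, Sonar, Velocity.
Children of WheelEnc: Camera, Pose.
Parents of each child, excluding WheelEnc:
  Camera: Odometry
  Pose: Altitude, Camera, MapMatch, Sonar
MB(WheelEnc) = {Altitude, Camera, GPS, MapMatch, Odometry, Pose, Sonar, Velocity}, which has 8 nodes.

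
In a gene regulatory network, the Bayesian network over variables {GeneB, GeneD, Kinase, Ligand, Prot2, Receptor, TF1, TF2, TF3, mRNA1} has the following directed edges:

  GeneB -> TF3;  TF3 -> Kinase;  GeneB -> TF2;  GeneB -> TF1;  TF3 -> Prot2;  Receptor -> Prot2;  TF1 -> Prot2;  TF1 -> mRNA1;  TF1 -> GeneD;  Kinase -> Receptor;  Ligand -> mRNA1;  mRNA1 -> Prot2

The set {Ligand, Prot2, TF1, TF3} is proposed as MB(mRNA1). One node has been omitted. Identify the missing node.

mRNA1's parents: Ligand, TF1.
Ch(mRNA1) = {Prot2}.
Other parents of mRNA1's children:
  parents(Prot2) \ {mRNA1} = {Receptor, TF1, TF3}.
MB(mRNA1) = {Ligand, Prot2, Receptor, TF1, TF3}.
Comparing with the claimed set, Receptor is missing.

Receptor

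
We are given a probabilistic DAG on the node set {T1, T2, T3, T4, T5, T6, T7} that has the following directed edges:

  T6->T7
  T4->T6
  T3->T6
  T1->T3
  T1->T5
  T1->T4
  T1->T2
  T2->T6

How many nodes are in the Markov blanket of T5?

1

The Markov blanket of a node is its parents, its children, and the other parents of its children.
T5's children: none.
Pa(T5) = {T1}.
With no children, T5 has no spouses; the co-parent set is empty.
MB(T5) = {T1}, which has 1 node.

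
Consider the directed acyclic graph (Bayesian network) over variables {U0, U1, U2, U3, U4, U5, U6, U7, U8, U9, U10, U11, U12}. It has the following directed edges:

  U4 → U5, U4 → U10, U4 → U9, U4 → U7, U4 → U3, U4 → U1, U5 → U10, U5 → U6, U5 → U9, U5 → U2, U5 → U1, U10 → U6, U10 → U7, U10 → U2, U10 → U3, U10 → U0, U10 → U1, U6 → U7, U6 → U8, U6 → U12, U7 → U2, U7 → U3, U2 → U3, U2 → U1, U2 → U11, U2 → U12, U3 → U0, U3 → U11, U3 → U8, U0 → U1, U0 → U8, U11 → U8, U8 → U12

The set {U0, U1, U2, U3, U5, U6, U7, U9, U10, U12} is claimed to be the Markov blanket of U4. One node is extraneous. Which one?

U12

U4 has no parents.
Children of U4: U1, U3, U5, U7, U9, U10.
For each child, the remaining parents (spouses of U4):
  U5: —
  U10: U5
  U9: U5
  U7: U6, U10
  U3: U2, U7, U10
  U1: U0, U2, U5, U10
MB(U4) = {U0, U1, U2, U3, U5, U6, U7, U9, U10}.
U12 is neither a parent, child, nor co-parent of U4, so it does not belong.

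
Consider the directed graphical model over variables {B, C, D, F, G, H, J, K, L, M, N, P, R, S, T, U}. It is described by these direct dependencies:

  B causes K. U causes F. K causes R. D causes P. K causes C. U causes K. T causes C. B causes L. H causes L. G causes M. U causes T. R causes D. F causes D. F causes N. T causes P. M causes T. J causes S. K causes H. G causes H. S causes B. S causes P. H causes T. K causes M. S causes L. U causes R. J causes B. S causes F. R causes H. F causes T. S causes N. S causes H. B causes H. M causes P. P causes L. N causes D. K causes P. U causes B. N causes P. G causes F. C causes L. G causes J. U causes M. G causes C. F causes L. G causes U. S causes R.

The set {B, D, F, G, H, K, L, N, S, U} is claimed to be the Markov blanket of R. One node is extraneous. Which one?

The Markov blanket of a node is its parents, its children, and the other parents of its children.
Pa(R) = {K, S, U}.
Children of R: D, H.
Other parents of R's children:
  H: B, G, K, S
  D: F, N
MB(R) = {B, D, F, G, H, K, N, S, U}.
L is neither a parent, child, nor co-parent of R, so it does not belong.

L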